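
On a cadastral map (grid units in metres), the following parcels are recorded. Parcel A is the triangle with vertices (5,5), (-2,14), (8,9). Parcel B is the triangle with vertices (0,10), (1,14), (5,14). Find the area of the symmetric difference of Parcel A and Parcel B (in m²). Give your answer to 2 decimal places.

|Parcel A| = 27.5, |Parcel B| = 8, |Parcel A∩Parcel B| = 2.1654.
|Parcel A △ Parcel B| = |Parcel A| + |Parcel B| − 2·|Parcel A∩Parcel B| = 27.5 + 8 − 4.3307 = 31.17.

31.17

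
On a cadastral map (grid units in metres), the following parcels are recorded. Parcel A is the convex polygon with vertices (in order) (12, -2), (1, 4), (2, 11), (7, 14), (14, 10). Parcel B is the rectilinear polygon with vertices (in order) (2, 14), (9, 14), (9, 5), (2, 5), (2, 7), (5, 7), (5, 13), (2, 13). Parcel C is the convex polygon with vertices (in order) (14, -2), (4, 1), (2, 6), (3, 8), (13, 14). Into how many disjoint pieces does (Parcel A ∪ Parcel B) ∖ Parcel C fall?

(Parcel A ∪ Parcel B) ∖ Parcel C splits into 3 disjoint pieces (area 35.0048, area 1.3939, area 0.7619).

3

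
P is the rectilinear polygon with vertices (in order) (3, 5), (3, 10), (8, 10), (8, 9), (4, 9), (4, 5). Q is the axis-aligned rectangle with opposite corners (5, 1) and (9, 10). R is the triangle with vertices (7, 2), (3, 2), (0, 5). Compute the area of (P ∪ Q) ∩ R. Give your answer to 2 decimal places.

The region (P ∪ Q) ∩ R is the polygon with vertices (5,2.857), (7,2), (5,2).
By the shoelace formula its area is 0.86.

0.86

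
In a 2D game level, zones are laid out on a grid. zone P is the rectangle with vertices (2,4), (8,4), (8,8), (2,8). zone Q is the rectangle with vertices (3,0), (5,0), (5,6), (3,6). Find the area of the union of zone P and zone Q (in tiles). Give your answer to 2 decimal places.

32.00

By inclusion–exclusion:
Individual areas: |zone P| = 24, |zone Q| = 12.
|zone P∩zone Q|: x∈[3,5], y∈[4,6] → 2·2 = 4.
|zone P ∪ zone Q| = 36 − 4 = 32.00.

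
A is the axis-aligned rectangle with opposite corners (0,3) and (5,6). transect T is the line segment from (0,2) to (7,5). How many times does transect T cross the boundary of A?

The segment meets the boundary at (5,4.143), (2.333,3).

2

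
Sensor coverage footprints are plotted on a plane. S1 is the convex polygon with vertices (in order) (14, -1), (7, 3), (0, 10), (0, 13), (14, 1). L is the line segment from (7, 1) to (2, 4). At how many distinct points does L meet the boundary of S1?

0

The segment lies entirely outside S1 and never meets its boundary.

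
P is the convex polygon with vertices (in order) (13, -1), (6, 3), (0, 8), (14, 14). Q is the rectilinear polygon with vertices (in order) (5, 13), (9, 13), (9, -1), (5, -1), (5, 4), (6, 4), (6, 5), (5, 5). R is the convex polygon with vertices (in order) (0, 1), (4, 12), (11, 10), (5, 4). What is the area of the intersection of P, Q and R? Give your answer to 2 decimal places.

18.34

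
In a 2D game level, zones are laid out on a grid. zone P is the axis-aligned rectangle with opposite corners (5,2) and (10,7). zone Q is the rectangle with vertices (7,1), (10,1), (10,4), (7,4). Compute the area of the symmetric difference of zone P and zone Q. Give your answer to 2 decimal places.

22.00

|zone P∩zone Q|: x∈[7,10], y∈[2,4] → 3·2 = 6.
|zone P △ zone Q| = |zone P| + |zone Q| − 2·|zone P∩zone Q| = 25 + 9 − 12 = 22.00.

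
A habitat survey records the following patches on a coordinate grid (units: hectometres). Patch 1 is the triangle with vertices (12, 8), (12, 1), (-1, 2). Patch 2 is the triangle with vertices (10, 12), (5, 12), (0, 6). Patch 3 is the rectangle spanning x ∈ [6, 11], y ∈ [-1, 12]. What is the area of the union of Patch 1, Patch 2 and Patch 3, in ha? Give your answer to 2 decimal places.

By inclusion–exclusion:
Individual areas: |Patch 1| = 45.5, |Patch 2| = 15, |Patch 3| = 65.
|Patch 1∩Patch 2| = 0.
|Patch 1∩Patch 3| = 25.5769.
|Patch 2∩Patch 3| = 4.8.
|Patch 1∩Patch 2∩Patch 3| = 0.
|Patch 1 ∪ Patch 2 ∪ Patch 3| = 125.5 − 30.3769 + 0 = 95.12.

95.12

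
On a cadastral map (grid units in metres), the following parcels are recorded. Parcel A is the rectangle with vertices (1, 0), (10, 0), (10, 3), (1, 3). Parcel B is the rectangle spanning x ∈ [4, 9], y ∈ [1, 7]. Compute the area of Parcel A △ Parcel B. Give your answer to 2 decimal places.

37.00

|Parcel A∩Parcel B|: x∈[4,9], y∈[1,3] → 5·2 = 10.
|Parcel A △ Parcel B| = |Parcel A| + |Parcel B| − 2·|Parcel A∩Parcel B| = 27 + 30 − 20 = 37.00.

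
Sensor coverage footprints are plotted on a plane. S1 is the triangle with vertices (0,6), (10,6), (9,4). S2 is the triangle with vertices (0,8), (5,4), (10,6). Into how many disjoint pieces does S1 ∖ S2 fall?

2

S1 ∖ S2 splits into 2 disjoint pieces (area 0.9615, area 2.8571).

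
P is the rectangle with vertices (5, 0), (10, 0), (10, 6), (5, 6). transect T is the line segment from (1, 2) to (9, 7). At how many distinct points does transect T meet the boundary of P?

The segment meets the boundary at (7.4,6), (5,4.5).

2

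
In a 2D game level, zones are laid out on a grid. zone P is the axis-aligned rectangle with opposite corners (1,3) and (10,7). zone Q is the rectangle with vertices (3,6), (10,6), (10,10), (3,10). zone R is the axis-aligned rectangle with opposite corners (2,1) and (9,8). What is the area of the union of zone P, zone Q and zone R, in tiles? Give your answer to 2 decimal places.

72.00

By inclusion–exclusion:
Individual areas: |zone P| = 36, |zone Q| = 28, |zone R| = 49.
|zone P∩zone Q|: x∈[3,10], y∈[6,7] → 7·1 = 7.
|zone P∩zone R|: x∈[2,9], y∈[3,7] → 7·4 = 28.
|zone Q∩zone R|: x∈[3,9], y∈[6,8] → 6·2 = 12.
|zone P∩zone Q∩zone R| = 6.
|zone P ∪ zone Q ∪ zone R| = 113 − 47 + 6 = 72.00.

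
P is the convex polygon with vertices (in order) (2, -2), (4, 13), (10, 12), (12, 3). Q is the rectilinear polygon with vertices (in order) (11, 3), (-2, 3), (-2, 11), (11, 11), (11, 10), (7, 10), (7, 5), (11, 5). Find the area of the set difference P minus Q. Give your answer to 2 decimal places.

54.27

|P| = 96, |P∩Q| = 41.7333.
|P ∖ Q| = |P| − |P∩Q| = 96 − 41.7333 = 54.27.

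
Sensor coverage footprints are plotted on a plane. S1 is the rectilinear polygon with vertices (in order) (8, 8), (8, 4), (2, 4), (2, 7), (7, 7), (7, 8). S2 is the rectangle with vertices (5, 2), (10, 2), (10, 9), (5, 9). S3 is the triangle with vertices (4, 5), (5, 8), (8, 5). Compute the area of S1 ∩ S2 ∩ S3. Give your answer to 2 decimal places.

The intersection is the polygon with vertices (5,7), (6,7), (8,5), (5,5).
By the shoelace formula its area is 4.00.

4.00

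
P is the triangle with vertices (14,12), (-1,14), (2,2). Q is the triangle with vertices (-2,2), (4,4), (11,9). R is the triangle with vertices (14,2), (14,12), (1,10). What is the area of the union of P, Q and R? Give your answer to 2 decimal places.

By inclusion–exclusion:
Individual areas: |P| = 87, |Q| = 8, |R| = 65.
|P∩Q| = 6.0388.
|P∩R| = 30.4867.
|Q∩R| = 1.522.
|P∩Q∩R| = 0.9017.
|P ∪ Q ∪ R| = 160 − 38.0476 + 0.9017 = 122.85.

122.85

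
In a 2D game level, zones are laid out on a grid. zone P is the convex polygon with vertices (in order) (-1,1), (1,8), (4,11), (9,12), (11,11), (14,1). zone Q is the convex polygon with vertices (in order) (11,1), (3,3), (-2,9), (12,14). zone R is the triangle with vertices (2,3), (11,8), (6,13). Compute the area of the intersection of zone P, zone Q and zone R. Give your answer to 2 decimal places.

The intersection is the polygon with vertices (7.333,11.667), (11,8), (2.683,3.38), (2.324,3.811), (5.304,11.261).
By the shoelace formula its area is 33.16.

33.16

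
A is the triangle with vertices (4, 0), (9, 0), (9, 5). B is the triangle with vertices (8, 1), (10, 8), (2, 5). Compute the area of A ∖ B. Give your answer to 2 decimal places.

8.05

|A| = 12.5, |A∩B| = 4.45.
|A ∖ B| = |A| − |A∩B| = 12.5 − 4.45 = 8.05.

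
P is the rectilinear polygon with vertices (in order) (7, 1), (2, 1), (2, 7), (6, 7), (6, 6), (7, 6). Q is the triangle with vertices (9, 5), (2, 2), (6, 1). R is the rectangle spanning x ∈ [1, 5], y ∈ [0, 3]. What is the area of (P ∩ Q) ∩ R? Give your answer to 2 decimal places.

The region (P ∩ Q) ∩ R is the polygon with vertices (2,2), (4.333,3), (5,3), (5,1.25).
By the shoelace formula its area is 2.96.

2.96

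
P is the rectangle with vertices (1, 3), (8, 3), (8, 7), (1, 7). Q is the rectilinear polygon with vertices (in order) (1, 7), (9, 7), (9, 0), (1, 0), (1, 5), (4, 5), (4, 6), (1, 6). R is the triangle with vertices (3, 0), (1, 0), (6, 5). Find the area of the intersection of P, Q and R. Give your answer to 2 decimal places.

0.80

The intersection is the polygon with vertices (4,3), (6,5), (4.8,3).
By the shoelace formula its area is 0.80.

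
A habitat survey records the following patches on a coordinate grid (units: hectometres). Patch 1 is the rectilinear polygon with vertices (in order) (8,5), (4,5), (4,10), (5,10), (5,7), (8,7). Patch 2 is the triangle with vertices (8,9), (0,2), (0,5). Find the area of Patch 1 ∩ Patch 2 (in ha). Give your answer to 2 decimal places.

The intersection is the polygon with vertices (4,7), (5,7.5), (5,7), (5.714,7), (4,5.5).
By the shoelace formula its area is 1.54.

1.54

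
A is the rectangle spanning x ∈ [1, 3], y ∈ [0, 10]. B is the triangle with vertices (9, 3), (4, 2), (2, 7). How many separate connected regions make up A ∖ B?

1

A ∖ B is a single connected region.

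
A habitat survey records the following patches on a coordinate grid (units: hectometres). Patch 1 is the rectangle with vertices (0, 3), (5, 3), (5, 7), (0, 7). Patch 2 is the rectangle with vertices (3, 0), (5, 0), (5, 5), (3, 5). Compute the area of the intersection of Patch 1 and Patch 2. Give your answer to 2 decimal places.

|Patch 1∩Patch 2|: x∈[3,5], y∈[3,5] → 2·2 = 4.

4.00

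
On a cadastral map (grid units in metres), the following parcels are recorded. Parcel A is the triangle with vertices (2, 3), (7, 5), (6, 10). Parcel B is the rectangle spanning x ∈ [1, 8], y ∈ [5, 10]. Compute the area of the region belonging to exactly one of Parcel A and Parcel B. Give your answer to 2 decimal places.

|Parcel A| = 13.5, |Parcel B| = 35, |Parcel A∩Parcel B| = 9.6429.
|Parcel A △ Parcel B| = |Parcel A| + |Parcel B| − 2·|Parcel A∩Parcel B| = 13.5 + 35 − 19.2857 = 29.21.

29.21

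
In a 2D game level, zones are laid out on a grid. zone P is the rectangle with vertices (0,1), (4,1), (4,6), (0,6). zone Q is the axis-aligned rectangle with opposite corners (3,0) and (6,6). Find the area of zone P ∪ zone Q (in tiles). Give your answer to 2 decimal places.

33.00

By inclusion–exclusion:
Individual areas: |zone P| = 20, |zone Q| = 18.
|zone P∩zone Q|: x∈[3,4], y∈[1,6] → 1·5 = 5.
|zone P ∪ zone Q| = 38 − 5 = 33.00.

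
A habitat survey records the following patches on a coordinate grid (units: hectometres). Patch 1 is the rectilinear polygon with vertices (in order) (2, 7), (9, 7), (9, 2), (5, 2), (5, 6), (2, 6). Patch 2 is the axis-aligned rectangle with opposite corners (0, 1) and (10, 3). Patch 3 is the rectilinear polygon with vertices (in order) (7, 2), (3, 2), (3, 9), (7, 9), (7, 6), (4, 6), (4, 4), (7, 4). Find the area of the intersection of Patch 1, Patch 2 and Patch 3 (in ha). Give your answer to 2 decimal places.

2.00

The intersection is the polygon with vertices (5,2), (5,3), (7,3), (7,2).
By the shoelace formula its area is 2.00.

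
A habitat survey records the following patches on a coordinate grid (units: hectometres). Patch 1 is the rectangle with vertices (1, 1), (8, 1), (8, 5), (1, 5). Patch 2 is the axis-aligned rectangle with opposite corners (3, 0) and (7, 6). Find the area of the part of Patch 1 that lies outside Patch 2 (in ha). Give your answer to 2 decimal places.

|Patch 1∩Patch 2|: x∈[3,7], y∈[1,5] → 4·4 = 16.
|Patch 1| = 28.
|Patch 1 ∖ Patch 2| = |Patch 1| − |Patch 1∩Patch 2| = 28 − 16 = 12.00.

12.00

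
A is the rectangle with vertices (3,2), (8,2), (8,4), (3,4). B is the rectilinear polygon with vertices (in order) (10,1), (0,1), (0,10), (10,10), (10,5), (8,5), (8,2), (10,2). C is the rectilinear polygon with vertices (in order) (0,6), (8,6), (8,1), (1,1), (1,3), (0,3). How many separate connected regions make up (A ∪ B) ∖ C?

(A ∪ B) ∖ C splits into 3 disjoint pieces (area 2, area 2, area 42).

3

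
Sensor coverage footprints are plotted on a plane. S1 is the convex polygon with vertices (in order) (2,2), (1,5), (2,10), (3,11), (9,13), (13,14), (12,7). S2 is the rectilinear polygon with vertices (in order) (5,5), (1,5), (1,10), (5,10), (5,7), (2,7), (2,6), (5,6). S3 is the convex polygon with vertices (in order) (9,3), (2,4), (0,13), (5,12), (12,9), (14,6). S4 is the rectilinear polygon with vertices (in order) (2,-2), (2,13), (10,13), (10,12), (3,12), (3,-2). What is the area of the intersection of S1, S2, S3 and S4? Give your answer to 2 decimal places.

4.00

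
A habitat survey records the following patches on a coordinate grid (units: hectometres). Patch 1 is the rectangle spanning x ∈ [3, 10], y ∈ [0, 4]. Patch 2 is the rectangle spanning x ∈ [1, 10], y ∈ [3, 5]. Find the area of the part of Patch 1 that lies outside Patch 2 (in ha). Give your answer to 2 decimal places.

|Patch 1∩Patch 2|: x∈[3,10], y∈[3,4] → 7·1 = 7.
|Patch 1| = 28.
|Patch 1 ∖ Patch 2| = |Patch 1| − |Patch 1∩Patch 2| = 28 − 7 = 21.00.

21.00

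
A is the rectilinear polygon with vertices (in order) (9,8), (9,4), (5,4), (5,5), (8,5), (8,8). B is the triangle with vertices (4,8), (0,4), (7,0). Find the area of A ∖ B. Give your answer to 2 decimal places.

|A| = 7, |A∩B| = 0.3125.
|A ∖ B| = |A| − |A∩B| = 7 − 0.3125 = 6.69.

6.69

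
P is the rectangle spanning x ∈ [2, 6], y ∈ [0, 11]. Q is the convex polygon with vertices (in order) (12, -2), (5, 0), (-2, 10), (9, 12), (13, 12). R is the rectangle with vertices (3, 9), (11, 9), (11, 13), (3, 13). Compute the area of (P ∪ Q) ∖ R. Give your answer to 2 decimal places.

|P ∪ Q| = 142.6331.
|(P ∪ Q) ∩ R| = 20.75.
|(P ∪ Q) ∖ R| = 142.6331 − 20.75 = 121.88.

121.88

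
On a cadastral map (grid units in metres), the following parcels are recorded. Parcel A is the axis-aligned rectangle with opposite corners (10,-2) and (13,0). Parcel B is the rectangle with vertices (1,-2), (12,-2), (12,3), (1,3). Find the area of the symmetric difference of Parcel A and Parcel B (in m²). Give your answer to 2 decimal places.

|Parcel A∩Parcel B|: x∈[10,12], y∈[-2,0] → 2·2 = 4.
|Parcel A △ Parcel B| = |Parcel A| + |Parcel B| − 2·|Parcel A∩Parcel B| = 6 + 55 − 8 = 53.00.

53.00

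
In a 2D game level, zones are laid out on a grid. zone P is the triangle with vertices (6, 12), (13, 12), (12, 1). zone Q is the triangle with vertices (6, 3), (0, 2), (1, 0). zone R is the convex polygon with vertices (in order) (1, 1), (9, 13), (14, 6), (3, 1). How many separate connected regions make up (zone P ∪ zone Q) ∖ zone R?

(zone P ∪ zone Q) ∖ zone R splits into 4 disjoint pieces (area 6.7039, area 4.4509, area 2.2458, area 2.4271).

4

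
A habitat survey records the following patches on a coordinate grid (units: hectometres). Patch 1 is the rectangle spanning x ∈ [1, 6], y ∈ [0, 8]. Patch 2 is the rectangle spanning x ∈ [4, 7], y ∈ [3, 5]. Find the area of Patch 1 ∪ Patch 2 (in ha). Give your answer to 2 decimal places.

42.00

By inclusion–exclusion:
Individual areas: |Patch 1| = 40, |Patch 2| = 6.
|Patch 1∩Patch 2|: x∈[4,6], y∈[3,5] → 2·2 = 4.
|Patch 1 ∪ Patch 2| = 46 − 4 = 42.00.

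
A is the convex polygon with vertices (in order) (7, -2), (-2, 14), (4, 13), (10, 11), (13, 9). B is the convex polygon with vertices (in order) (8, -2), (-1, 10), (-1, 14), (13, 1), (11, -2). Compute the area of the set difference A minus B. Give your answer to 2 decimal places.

|A| = 108, |A∩B| = 52.3984.
|A ∖ B| = |A| − |A∩B| = 108 − 52.3984 = 55.60.

55.60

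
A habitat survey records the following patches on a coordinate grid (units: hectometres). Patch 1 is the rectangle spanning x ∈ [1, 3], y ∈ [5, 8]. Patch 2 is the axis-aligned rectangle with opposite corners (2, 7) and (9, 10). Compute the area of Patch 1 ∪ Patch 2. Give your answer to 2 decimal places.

By inclusion–exclusion:
Individual areas: |Patch 1| = 6, |Patch 2| = 21.
|Patch 1∩Patch 2|: x∈[2,3], y∈[7,8] → 1·1 = 1.
|Patch 1 ∪ Patch 2| = 27 − 1 = 26.00.

26.00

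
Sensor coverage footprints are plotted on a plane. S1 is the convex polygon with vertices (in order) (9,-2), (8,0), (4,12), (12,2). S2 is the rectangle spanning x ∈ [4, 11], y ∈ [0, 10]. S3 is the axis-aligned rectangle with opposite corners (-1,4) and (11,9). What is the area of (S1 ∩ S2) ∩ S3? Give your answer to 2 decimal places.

12.83

The region (S1 ∩ S2) ∩ S3 is the polygon with vertices (10.4,4), (6.667,4), (5,9), (6.4,9).
By the shoelace formula its area is 12.83.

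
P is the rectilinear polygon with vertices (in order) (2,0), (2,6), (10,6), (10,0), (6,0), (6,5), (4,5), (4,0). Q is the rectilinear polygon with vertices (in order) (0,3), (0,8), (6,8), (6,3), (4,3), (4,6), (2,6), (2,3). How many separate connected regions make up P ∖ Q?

2

P ∖ Q splits into 2 disjoint pieces (area 12, area 24).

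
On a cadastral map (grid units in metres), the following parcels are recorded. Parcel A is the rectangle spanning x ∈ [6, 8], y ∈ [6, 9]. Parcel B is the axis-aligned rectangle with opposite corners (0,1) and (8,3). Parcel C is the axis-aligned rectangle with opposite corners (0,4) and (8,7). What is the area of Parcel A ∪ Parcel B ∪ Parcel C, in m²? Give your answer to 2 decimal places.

44.00

By inclusion–exclusion:
Individual areas: |Parcel A| = 6, |Parcel B| = 16, |Parcel C| = 24.
|Parcel A∩Parcel B| = 0 (no overlap).
|Parcel A∩Parcel C|: x∈[6,8], y∈[6,7] → 2·1 = 2.
|Parcel B∩Parcel C| = 0 (no overlap).
|Parcel A∩Parcel B∩Parcel C| = 0.
|Parcel A ∪ Parcel B ∪ Parcel C| = 46 − 2 + 0 = 44.00.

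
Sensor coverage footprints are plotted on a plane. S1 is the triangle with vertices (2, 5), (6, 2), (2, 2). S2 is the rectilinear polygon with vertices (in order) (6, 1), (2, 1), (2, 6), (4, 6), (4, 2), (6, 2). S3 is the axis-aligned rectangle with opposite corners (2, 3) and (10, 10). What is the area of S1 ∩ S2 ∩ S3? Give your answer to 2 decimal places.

The intersection is the polygon with vertices (4,3), (2,3), (2,5), (4,3.5).
By the shoelace formula its area is 2.50.

2.50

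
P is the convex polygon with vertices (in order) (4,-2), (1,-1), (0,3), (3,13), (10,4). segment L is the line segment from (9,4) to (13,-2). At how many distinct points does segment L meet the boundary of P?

The segment meets the boundary at (9.4,3.4).

1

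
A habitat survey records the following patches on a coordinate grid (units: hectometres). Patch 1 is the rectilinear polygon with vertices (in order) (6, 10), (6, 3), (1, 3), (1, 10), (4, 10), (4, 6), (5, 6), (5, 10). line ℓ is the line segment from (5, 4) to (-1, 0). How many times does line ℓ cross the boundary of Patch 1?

The segment meets the boundary at (3.5,3).

1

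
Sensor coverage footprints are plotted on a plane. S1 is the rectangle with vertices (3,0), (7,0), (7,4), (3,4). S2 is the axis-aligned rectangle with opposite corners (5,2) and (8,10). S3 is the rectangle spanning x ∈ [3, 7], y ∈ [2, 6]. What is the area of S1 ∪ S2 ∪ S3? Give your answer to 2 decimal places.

By inclusion–exclusion:
Individual areas: |S1| = 16, |S2| = 24, |S3| = 16.
|S1∩S2|: x∈[5,7], y∈[2,4] → 2·2 = 4.
|S1∩S3|: x∈[3,7], y∈[2,4] → 4·2 = 8.
|S2∩S3|: x∈[5,7], y∈[2,6] → 2·4 = 8.
|S1∩S2∩S3| = 4.
|S1 ∪ S2 ∪ S3| = 56 − 20 + 4 = 40.00.

40.00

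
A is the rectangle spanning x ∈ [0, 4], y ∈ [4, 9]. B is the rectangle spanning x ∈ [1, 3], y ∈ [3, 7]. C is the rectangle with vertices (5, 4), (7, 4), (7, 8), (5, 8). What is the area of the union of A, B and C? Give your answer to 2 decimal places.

30.00

By inclusion–exclusion:
Individual areas: |A| = 20, |B| = 8, |C| = 8.
|A∩B|: x∈[1,3], y∈[4,7] → 2·3 = 6.
|A∩C| = 0 (no overlap).
|B∩C| = 0 (no overlap).
|A∩B∩C| = 0.
|A ∪ B ∪ C| = 36 − 6 + 0 = 30.00.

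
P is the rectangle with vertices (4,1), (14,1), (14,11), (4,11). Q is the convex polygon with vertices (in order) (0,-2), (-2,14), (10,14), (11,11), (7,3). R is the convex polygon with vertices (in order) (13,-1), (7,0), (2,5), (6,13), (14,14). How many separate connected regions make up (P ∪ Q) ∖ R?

2

(P ∪ Q) ∖ R splits into 2 disjoint pieces (area 5.3333, area 79.34).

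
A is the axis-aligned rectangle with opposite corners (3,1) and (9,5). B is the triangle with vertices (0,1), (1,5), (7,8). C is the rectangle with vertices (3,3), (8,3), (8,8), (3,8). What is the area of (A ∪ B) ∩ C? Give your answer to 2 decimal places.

13.50

The region (A ∪ B) ∩ C is the polygon with vertices (3,4), (3,6), (7,8), (4,5), (8,5), (8,3), (3,3).
By the shoelace formula its area is 13.50.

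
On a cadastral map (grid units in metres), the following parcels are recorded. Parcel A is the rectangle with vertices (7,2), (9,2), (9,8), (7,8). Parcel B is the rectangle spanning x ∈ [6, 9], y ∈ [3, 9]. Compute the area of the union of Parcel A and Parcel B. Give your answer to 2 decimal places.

By inclusion–exclusion:
Individual areas: |Parcel A| = 12, |Parcel B| = 18.
|Parcel A∩Parcel B|: x∈[7,9], y∈[3,8] → 2·5 = 10.
|Parcel A ∪ Parcel B| = 30 − 10 = 20.00.

20.00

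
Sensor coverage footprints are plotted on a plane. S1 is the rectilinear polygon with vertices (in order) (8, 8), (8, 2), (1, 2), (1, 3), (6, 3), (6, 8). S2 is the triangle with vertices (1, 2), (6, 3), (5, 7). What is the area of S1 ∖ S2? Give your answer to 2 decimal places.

|S1| = 17, |S1∩S2| = 2.1.
|S1 ∖ S2| = |S1| − |S1∩S2| = 17 − 2.1 = 14.90.

14.90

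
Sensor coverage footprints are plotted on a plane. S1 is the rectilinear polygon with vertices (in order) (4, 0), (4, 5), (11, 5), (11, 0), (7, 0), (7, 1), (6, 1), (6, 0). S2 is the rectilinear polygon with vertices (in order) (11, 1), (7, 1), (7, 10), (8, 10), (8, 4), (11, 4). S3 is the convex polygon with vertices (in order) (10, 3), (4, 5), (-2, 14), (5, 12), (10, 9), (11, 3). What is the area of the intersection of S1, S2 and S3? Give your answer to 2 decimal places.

3.42

The intersection is the polygon with vertices (8,4), (10.833,4), (11,3), (10,3), (7,4), (7,5), (8,5).
By the shoelace formula its area is 3.42.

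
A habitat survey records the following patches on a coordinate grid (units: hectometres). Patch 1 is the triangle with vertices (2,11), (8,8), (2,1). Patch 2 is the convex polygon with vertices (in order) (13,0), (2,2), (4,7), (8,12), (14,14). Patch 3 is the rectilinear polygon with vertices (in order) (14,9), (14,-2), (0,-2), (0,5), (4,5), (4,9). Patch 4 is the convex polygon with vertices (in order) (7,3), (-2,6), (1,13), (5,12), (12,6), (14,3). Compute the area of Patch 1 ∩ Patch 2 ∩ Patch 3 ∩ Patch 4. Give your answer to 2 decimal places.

11.37

The intersection is the polygon with vertices (3.2,5), (4,5), (4,7), (5.6,9), (6,9), (8,8), (4.444,3.852), (2.941,4.353).
By the shoelace formula its area is 11.37.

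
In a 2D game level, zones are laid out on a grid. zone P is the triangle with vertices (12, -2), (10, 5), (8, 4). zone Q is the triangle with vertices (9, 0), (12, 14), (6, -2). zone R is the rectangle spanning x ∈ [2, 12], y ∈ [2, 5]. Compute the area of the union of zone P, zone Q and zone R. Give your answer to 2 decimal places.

45.98

By inclusion–exclusion:
Individual areas: |zone P| = 8, |zone Q| = 18, |zone R| = 30.
|zone P∩zone Q| = 2.8675.
|zone P∩zone R| = 4.9524.
|zone Q∩zone R| = 5.0625.
|zone P∩zone Q∩zone R| = 2.8623.
|zone P ∪ zone Q ∪ zone R| = 56 − 12.8824 + 2.8623 = 45.98.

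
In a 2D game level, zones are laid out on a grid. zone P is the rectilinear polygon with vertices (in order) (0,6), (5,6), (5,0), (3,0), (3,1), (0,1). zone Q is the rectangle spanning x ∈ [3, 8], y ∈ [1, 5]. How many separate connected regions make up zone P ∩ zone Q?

zone P ∩ zone Q is a single connected region.

1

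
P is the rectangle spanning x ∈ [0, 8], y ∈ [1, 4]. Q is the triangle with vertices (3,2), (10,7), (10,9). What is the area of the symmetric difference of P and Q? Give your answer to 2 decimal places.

29.40

|P| = 24, |Q| = 7, |P∩Q| = 0.8.
|P △ Q| = |P| + |Q| − 2·|P∩Q| = 24 + 7 − 1.6 = 29.40.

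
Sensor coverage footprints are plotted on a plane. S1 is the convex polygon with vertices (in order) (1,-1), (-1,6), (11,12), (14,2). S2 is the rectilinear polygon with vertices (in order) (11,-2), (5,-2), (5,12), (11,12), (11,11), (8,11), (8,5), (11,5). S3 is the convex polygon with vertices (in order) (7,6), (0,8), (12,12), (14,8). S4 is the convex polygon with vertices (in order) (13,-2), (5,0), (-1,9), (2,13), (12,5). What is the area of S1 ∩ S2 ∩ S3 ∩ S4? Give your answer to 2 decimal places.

8.50

The intersection is the polygon with vertices (7,6), (5,6.571), (5,9), (6.231,9.615), (8,8.2), (8,6.286).
By the shoelace formula its area is 8.50.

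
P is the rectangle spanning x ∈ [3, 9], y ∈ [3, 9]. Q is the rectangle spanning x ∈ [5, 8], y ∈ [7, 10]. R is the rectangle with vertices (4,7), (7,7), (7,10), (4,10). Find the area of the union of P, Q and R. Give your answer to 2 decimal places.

40.00

By inclusion–exclusion:
Individual areas: |P| = 36, |Q| = 9, |R| = 9.
|P∩Q|: x∈[5,8], y∈[7,9] → 3·2 = 6.
|P∩R|: x∈[4,7], y∈[7,9] → 3·2 = 6.
|Q∩R|: x∈[5,7], y∈[7,10] → 2·3 = 6.
|P∩Q∩R| = 4.
|P ∪ Q ∪ R| = 54 − 18 + 4 = 40.00.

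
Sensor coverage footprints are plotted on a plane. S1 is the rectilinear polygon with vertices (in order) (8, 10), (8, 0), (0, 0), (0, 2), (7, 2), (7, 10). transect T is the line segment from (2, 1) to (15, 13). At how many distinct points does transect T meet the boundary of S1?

3

The segment meets the boundary at (8,6.538), (7,5.615), (3.083,2).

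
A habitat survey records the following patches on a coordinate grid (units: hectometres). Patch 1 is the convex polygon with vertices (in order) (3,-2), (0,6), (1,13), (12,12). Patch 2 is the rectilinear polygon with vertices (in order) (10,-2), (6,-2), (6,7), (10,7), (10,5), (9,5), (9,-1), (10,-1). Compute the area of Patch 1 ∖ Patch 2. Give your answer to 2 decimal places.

89.96

|Patch 1| = 96, |Patch 1∩Patch 2| = 6.0357.
|Patch 1 ∖ Patch 2| = |Patch 1| − |Patch 1∩Patch 2| = 96 − 6.0357 = 89.96.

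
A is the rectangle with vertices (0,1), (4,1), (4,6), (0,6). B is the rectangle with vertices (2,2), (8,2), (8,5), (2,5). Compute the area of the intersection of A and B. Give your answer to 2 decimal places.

6.00

|A∩B|: x∈[2,4], y∈[2,5] → 2·3 = 6.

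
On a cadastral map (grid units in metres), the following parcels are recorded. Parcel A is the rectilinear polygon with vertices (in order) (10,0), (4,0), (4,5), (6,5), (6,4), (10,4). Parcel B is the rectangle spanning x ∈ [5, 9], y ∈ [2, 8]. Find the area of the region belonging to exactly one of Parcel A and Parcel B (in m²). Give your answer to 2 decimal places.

|Parcel A| = 26, |Parcel B| = 24, |Parcel A∩Parcel B| = 9.
|Parcel A △ Parcel B| = |Parcel A| + |Parcel B| − 2·|Parcel A∩Parcel B| = 26 + 24 − 18 = 32.00.

32.00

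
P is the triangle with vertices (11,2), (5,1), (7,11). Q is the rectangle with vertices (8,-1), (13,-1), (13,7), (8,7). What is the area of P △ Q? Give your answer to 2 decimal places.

48.61

|P| = 29, |Q| = 40, |P∩Q| = 10.1944.
|P △ Q| = |P| + |Q| − 2·|P∩Q| = 29 + 40 − 20.3889 = 48.61.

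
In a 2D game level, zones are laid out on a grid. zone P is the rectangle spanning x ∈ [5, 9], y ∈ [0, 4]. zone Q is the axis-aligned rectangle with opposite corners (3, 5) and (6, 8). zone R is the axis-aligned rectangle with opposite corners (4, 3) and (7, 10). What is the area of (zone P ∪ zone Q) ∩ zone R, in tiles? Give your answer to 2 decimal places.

|zone P ∪ zone Q| = 25.
|(zone P ∪ zone Q) ∩ zone R| = 8.00.

8.00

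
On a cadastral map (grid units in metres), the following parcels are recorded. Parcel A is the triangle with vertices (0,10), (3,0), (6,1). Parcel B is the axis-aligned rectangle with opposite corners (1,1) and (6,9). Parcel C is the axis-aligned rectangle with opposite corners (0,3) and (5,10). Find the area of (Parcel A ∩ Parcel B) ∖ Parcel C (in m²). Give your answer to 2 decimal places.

5.87

|Parcel A ∩ Parcel B| = 13.9333.
|(Parcel A ∩ Parcel B) ∩ Parcel C| = 8.0667.
|(Parcel A ∩ Parcel B) ∖ Parcel C| = 13.9333 − 8.0667 = 5.87.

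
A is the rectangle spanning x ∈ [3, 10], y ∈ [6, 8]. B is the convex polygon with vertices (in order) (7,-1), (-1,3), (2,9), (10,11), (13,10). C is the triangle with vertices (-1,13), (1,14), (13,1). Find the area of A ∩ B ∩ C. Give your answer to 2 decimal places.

2.92

The intersection is the polygon with vertices (6.538,8), (8.385,6), (7.167,6), (4.833,8).
By the shoelace formula its area is 2.92.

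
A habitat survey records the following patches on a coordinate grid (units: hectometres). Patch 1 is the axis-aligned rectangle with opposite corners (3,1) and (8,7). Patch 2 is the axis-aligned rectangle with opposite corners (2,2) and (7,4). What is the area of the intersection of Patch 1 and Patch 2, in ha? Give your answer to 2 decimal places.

8.00

|Patch 1∩Patch 2|: x∈[3,7], y∈[2,4] → 4·2 = 8.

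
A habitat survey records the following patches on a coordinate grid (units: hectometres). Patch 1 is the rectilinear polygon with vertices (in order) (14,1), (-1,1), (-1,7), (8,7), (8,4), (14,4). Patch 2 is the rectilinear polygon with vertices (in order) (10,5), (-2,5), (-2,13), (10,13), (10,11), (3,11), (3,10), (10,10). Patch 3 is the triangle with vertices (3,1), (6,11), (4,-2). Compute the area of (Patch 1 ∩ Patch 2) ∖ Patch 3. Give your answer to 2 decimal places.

16.54

|Patch 1 ∩ Patch 2| = 18.
|(Patch 1 ∩ Patch 2) ∩ Patch 3| = 1.4615.
|(Patch 1 ∩ Patch 2) ∖ Patch 3| = 18 − 1.4615 = 16.54.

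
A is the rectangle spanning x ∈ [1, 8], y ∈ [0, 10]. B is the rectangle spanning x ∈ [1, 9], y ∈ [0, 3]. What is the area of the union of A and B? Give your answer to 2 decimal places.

73.00

By inclusion–exclusion:
Individual areas: |A| = 70, |B| = 24.
|A∩B|: x∈[1,8], y∈[0,3] → 7·3 = 21.
|A ∪ B| = 94 − 21 = 73.00.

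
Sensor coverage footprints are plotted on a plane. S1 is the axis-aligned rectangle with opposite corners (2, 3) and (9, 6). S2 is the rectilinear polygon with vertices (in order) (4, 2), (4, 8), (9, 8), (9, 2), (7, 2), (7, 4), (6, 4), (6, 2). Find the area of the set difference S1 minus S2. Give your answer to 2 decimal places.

7.00

|S1| = 21, |S1∩S2| = 14.
|S1 ∖ S2| = |S1| − |S1∩S2| = 21 − 14 = 7.00.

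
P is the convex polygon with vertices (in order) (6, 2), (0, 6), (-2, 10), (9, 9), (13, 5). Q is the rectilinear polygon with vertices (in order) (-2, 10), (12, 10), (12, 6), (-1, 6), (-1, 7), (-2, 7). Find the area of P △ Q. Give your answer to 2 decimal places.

|P| = 68, |Q| = 55, |P∩Q| = 39.
|P △ Q| = |P| + |Q| − 2·|P∩Q| = 68 + 55 − 78 = 45.00.

45.00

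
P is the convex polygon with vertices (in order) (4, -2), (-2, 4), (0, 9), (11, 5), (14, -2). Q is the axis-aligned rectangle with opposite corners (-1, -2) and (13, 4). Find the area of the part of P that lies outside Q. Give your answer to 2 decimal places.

39.88

|P| = 108.5, |P∩Q| = 68.619.
|P ∖ Q| = |P| − |P∩Q| = 108.5 − 68.619 = 39.88.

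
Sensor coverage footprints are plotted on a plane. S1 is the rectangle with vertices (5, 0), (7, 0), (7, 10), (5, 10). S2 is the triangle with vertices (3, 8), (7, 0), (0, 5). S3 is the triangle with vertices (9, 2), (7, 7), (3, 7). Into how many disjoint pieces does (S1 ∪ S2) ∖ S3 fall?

2

(S1 ∪ S2) ∖ S3 splits into 2 disjoint pieces (area 6, area 24.25).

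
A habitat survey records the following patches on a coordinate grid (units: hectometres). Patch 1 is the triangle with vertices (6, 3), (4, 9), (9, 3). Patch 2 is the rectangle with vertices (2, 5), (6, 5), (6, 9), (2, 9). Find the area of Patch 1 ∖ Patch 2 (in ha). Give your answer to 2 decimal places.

|Patch 1| = 9, |Patch 1∩Patch 2| = 2.9333.
|Patch 1 ∖ Patch 2| = |Patch 1| − |Patch 1∩Patch 2| = 9 − 2.9333 = 6.07.

6.07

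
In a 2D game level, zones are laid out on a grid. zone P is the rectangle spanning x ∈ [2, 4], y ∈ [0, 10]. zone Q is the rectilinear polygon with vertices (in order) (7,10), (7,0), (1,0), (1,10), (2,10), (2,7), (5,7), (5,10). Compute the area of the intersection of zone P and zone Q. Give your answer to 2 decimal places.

14.00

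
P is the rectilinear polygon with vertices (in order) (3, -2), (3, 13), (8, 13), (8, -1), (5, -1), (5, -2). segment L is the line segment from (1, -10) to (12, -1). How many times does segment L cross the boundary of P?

The segment lies entirely outside P and never meets its boundary.

0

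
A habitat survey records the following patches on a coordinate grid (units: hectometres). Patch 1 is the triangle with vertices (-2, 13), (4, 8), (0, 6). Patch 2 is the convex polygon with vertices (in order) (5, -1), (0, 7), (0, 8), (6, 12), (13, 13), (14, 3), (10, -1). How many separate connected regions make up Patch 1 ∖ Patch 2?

1

Patch 1 ∖ Patch 2 is a single connected region.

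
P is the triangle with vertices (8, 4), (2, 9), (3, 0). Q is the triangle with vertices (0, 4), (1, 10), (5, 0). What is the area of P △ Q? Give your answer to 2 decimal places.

31.99

|P| = 24.5, |Q| = 17, |P∩Q| = 4.7549.
|P △ Q| = |P| + |Q| − 2·|P∩Q| = 24.5 + 17 − 9.5097 = 31.99.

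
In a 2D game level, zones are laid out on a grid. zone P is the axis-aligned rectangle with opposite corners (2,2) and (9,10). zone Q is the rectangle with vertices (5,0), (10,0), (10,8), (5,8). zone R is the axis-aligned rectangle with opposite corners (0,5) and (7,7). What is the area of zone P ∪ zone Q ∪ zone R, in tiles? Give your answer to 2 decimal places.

By inclusion–exclusion:
Individual areas: |zone P| = 56, |zone Q| = 40, |zone R| = 14.
|zone P∩zone Q|: x∈[5,9], y∈[2,8] → 4·6 = 24.
|zone P∩zone R|: x∈[2,7], y∈[5,7] → 5·2 = 10.
|zone Q∩zone R|: x∈[5,7], y∈[5,7] → 2·2 = 4.
|zone P∩zone Q∩zone R| = 4.
|zone P ∪ zone Q ∪ zone R| = 110 − 38 + 4 = 76.00.

76.00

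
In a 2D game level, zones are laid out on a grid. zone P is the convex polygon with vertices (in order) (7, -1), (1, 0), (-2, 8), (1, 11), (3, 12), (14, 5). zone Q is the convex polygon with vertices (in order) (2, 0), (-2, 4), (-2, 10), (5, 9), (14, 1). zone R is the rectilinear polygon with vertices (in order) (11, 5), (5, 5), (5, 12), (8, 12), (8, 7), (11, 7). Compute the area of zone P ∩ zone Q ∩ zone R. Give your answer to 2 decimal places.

9.00

The intersection is the polygon with vertices (9.5,5), (5,5), (5,9).
By the shoelace formula its area is 9.00.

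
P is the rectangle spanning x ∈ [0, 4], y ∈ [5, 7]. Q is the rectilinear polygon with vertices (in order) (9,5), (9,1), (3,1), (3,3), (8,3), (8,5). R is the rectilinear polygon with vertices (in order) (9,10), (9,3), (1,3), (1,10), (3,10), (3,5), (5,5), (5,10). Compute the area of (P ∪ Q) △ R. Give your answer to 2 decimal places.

|P ∪ Q| = 22.
|(P ∪ Q) ∩ R| = 6.
|(P ∪ Q) △ R| = 22 + 46 − 12 = 56.00.

56.00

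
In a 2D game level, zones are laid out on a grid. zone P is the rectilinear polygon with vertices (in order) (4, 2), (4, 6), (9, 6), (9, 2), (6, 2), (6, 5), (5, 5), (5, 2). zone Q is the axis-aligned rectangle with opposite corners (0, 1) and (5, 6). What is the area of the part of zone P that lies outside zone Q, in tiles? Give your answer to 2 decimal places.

|zone P| = 17, |zone P∩zone Q| = 4.
|zone P ∖ zone Q| = |zone P| − |zone P∩zone Q| = 17 − 4 = 13.00.

13.00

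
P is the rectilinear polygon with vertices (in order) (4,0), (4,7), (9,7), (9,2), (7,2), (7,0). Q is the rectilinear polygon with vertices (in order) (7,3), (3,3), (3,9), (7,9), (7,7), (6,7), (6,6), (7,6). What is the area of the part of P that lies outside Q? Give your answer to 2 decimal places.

20.00

|P| = 31, |P∩Q| = 11.
|P ∖ Q| = |P| − |P∩Q| = 31 − 11 = 20.00.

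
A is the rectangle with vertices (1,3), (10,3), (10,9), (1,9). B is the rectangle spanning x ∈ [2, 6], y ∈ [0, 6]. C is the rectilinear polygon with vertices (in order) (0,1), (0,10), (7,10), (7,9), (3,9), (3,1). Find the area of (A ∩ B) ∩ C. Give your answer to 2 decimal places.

The region (A ∩ B) ∩ C is the polygon with vertices (2,6), (3,6), (3,3), (2,3).
By the shoelace formula its area is 3.00.

3.00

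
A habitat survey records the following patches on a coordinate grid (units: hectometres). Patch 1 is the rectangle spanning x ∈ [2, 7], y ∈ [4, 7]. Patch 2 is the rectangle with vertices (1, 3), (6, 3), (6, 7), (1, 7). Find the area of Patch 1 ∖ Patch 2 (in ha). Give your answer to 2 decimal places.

|Patch 1∩Patch 2|: x∈[2,6], y∈[4,7] → 4·3 = 12.
|Patch 1| = 15.
|Patch 1 ∖ Patch 2| = |Patch 1| − |Patch 1∩Patch 2| = 15 − 12 = 3.00.

3.00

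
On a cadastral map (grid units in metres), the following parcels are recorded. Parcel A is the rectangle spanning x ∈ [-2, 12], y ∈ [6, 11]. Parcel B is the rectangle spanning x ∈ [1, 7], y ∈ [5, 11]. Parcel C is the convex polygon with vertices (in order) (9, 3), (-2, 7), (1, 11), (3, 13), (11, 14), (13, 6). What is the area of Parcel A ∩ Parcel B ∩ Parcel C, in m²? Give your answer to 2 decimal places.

30.00

The intersection is the polygon with vertices (7,6), (1,6), (1,11), (7,11).
By the shoelace formula its area is 30.00.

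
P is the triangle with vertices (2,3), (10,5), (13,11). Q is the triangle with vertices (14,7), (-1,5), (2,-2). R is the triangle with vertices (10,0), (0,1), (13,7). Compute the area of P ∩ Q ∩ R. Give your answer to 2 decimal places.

1.02

The intersection is the polygon with vertices (7.091,4.273), (10.4,5.8), (10,5).
By the shoelace formula its area is 1.02.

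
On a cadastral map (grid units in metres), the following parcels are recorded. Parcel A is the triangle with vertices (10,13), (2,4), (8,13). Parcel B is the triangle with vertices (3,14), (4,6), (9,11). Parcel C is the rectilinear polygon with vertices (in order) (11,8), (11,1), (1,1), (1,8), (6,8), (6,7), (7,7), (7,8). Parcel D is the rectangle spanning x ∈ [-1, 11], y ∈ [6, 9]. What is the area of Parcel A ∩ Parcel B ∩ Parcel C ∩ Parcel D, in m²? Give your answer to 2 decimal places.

The intersection is the polygon with vertices (4.667,8), (5.556,8), (3.973,6.219), (3.895,6.842).
By the shoelace formula its area is 1.08.

1.08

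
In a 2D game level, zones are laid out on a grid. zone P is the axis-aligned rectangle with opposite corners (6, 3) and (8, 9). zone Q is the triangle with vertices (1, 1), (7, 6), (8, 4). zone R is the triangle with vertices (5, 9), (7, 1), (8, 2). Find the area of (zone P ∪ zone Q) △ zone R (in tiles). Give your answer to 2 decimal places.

17.29

|zone P ∪ zone Q| = 17.0595.
|(zone P ∪ zone Q) ∩ zone R| = 2.3838.
|(zone P ∪ zone Q) △ zone R| = 17.0595 + 5 − 4.7677 = 17.29.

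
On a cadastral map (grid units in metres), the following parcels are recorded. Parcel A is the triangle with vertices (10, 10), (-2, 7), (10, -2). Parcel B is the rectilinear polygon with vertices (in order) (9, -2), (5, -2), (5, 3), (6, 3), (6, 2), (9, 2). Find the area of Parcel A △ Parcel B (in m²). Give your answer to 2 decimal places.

|Parcel A| = 72, |Parcel B| = 17, |Parcel A∩Parcel B| = 8.
|Parcel A △ Parcel B| = |Parcel A| + |Parcel B| − 2·|Parcel A∩Parcel B| = 72 + 17 − 16 = 73.00.

73.00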